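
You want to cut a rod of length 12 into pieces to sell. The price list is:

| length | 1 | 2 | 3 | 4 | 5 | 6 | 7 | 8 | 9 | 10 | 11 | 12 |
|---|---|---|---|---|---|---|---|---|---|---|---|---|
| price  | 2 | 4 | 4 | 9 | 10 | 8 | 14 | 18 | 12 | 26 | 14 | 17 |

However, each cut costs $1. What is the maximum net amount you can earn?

Consider every possible first cut. v[k] is the best of p[i]+v[k−i] over all sellable i≤k, charging 1 whenever i<k.
v[1] = 2
v[2] = max(2+2-1, 4+0) = 4
v[3] = max(2+4-1, 4+2-1, 4+0) = 5
v[4] = max(2+5-1, 4+4-1, 4+2-1, 9+0) = 9
v[5] = max(2+9-1, 4+5-1, 4+4-1, 9+2-1, 10+0) = 10
v[6] = max(2+10-1, 4+9-1, 4+5-1, 9+4-1, 10+2-1, 8+0) = 12
v[7] = max(2+12-1, 4+10-1, 4+9-1, …, 8+2-1, 14+0) = 14
v[8] = max(2+14-1, 4+12-1, 4+10-1, …, 14+2-1, 18+0) = 18
v[9] = max(2+18-1, 4+14-1, 4+12-1, …, 18+2-1, 12+0) = 19
v[10] = max(2+19-1, 4+18-1, 4+14-1, …, 12+2-1, 26+0) = 26
v[11] = max(2+26-1, 4+19-1, 4+18-1, …, 26+2-1, 14+0) = 27
v[12] = max(2+27-1, 4+26-1, 4+19-1, …, 14+2-1, 17+0) = 29
One optimal plan: pieces 10 + 2 (1 cut) → $30 − $1 = $29.

29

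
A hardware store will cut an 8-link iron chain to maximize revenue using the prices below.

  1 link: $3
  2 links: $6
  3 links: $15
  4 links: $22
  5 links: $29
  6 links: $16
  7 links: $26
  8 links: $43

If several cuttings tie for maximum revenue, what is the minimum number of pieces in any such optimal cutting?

2

Consider every possible first cut. r[k] is the best of p[i]+r[k−i] over all sellable i≤k.
r[1] = 3
r[2] = 6  (first piece 1, then r[1]=3)
r[3] = 15
r[4] = 22
r[5] = 29
r[6] = 32  (first piece 1, then r[5]=29)
r[7] = 37  (first piece 3, then r[4]=22)
r[8] = 44  (first piece 3, then r[5]=29)
Maximum revenue is $44.
Now minimize piece count subject to staying optimal: for each k, pieces[k] = 1 + min over i with p[i]+r[k−i]=r[k] of pieces[k−i].
pieces[5] = 1
pieces[6] = 2
pieces[7] = 2
pieces[8] = 2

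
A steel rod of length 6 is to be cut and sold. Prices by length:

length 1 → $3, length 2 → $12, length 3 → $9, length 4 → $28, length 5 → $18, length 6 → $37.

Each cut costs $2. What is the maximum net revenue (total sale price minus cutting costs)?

38

Consider every possible first cut. net[k] is the best of p[i]+net[k−i] over all sellable i≤k, charging 2 whenever i<k.
net[1] = 3
net[2] = 12
net[3] = 13  (first piece 1, then net[2]=12)
net[4] = 28
net[5] = 29  (first piece 1, then net[4]=28)
net[6] = 38  (first piece 2, then net[4]=28)
One optimal plan: pieces 4 + 2 (1 cut) → $40 − $2 = $38.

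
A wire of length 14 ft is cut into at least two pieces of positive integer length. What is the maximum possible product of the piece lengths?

162

Let m[k] be the best product for length k (with at least one cut). For each first piece i, the rest contributes max(k−i, m[k−i]).
m[2] = 1*max(1,0) = 1*1 = 1
m[3] = 1*max(2,1) = 1*2 = 2
m[4] = 2*max(2,1) = 2*2 = 4
m[5] = 2*max(3,2) = 2*3 = 6
m[6] = 3*max(3,2) = 3*3 = 9
m[7] = 2*max(5,6) = 2*6 = 12
m[8] = 2*max(6,9) = 2*9 = 18
m[9] = 3*max(6,9) = 3*9 = 27
m[10] = 2*max(8,18) = 2*18 = 36
m[11] = 2*max(9,27) = 2*27 = 54
m[12] = 3*max(9,27) = 3*27 = 81
m[13] = 2*max(11,54) = 2*54 = 108
m[14] = 2*max(12,81) = 2*81 = 162
One optimal split: 3 + 3 + 3 + 3 + 2; product 3*3*3*3*2 = 162.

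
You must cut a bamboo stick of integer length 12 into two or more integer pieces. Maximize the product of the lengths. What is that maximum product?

Let prod[k] be the best product for length k (with at least one cut). For each first piece i, the rest contributes max(k−i, prod[k−i]).
prod[2] = 1*max(1,0) = 1*1 = 1
prod[3] = max(1*2, 2*1) = 2
prod[4] = max(1*3, 2*2, 3*1) = 4
prod[5] = max(1*4, 2*3, 3*2, 4*1) = 6
prod[6] = max(1*6, 2*4, 3*3, 4*2, 5*1) = 9
prod[7] = max(1*9, 2*6, 3*4, 4*3, 5*2, 6*1) = 12
prod[8] = max(1*12, 2*9, 3*6, …, 6*2, 7*1) = 18
prod[9] = max(1*18, 2*12, 3*9, …, 7*2, 8*1) = 27
prod[10] = max(1*27, 2*18, 3*12, …, 8*2, 9*1) = 36
prod[11] = max(1*36, 2*27, 3*18, …, 9*2, 10*1) = 54
prod[12] = max(1*54, 2*36, 3*27, …, 10*2, 11*1) = 81
One optimal split: 3 + 3 + 3 + 3; product 3*3*3*3 = 81.

81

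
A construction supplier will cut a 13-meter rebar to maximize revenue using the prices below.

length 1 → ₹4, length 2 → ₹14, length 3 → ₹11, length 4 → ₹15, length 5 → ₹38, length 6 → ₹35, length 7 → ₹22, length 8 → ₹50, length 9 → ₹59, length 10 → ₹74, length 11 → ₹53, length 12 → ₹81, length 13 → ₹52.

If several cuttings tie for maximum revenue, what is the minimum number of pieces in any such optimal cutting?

Let r[k] be the best obtainable value from length k. For each k, try every first piece i and keep the best of price[i] + r[k−i].
r[1] = 4
r[2] = 14
r[3] = 18  (first piece 1, then r[2]=14)
r[4] = 28  (first piece 2, then r[2]=14)
r[5] = 38
r[6] = 42  (first piece 1, then r[5]=38)
r[7] = 52  (first piece 2, then r[5]=38)
r[8] = 56  (first piece 1, then r[7]=52)
r[9] = 66  (first piece 2, then r[7]=52)
r[10] = 76  (first piece 5, then r[5]=38)
r[11] = 80  (first piece 1, then r[10]=76)
r[12] = 90  (first piece 2, then r[10]=76)
r[13] = 94  (first piece 1, then r[12]=90)
Maximum revenue is ₹94.
Now minimize piece count subject to staying optimal: for each k, pieces[k] = 1 + min over i with p[i]+r[k−i]=r[k] of pieces[k−i].
pieces[10] = 2
pieces[11] = 3
pieces[12] = 3
pieces[13] = 4

4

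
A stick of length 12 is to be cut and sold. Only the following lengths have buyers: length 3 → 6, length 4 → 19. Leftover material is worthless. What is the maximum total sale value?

57

Build r[k] bottom-up: r[k] = max over allowed piece i of (p[i] + r[k−i]).
r[1] = 0
r[2] = 0
r[3] = 6
r[4] = max(6+0, 19+0) = 19
r[5] = max(6+0, 19+0) = 19
r[6] = max(6+6, 19+0) = 19
r[7] = max(6+19, 19+6) = 25
r[8] = max(6+19, 19+19) = 38
r[9] = max(6+19, 19+19) = 38
r[10] = max(6+25, 19+19) = 38
r[11] = max(6+38, 19+25) = 44
r[12] = max(6+38, 19+38) = 57
One optimal cutting: 4 + 4 + 4 → 57.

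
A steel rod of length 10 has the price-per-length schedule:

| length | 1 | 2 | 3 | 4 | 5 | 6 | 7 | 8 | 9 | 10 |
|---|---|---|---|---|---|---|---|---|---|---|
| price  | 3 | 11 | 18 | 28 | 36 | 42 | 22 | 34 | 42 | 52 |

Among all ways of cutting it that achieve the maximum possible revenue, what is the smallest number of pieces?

2

Let r[k] be the best obtainable value from length k. For each k, try every first piece i and keep the best of price[i] + r[k−i].
r[1] = 3
r[2] = max(3+3, 11+0) = 11
r[3] = max(3+11, 11+3, 18+0) = 18
r[4] = max(3+18, 11+11, 18+3, 28+0) = 28
r[5] = max(3+28, 11+18, 18+11, 28+3, 36+0) = 36
r[6] = max(3+36, 11+28, 18+18, 28+11, 36+3, 42+0) = 42
r[7] = max(3+42, 11+36, 18+28, …, 42+3, 22+0) = 47
r[8] = max(3+47, 11+42, 18+36, …, 22+3, 34+0) = 56
r[9] = max(3+56, 11+47, 18+42, …, 34+3, 42+0) = 64
r[10] = max(3+64, 11+56, 18+47, …, 42+3, 52+0) = 72
Maximum revenue is $72.
Now minimize piece count subject to staying optimal: for each k, pieces[k] = 1 + min over i with p[i]+r[k−i]=r[k] of pieces[k−i].
pieces[7] = 2
pieces[8] = 2
pieces[9] = 2
pieces[10] = 2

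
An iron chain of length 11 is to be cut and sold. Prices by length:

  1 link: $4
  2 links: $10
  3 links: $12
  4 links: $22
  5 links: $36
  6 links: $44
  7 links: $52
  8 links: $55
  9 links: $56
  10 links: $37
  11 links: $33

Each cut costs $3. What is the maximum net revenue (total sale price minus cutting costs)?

Let r[k] be the best obtainable value from length k. For each k, try every first piece i and keep the best of price[i] + r[k−i] minus the 3 cut fee when i<k.
r[1] = 4
r[2] = 10
r[3] = 12
r[4] = 22
r[5] = 36
r[6] = 44
r[7] = 52
r[8] = 55
r[9] = 59  (first piece 2, then r[7]=52)
r[10] = 69  (first piece 5, then r[5]=36)
r[11] = 77  (first piece 5, then r[6]=44)
One optimal plan: pieces 6 + 5 (1 cut) → $80 − $3 = $77.

77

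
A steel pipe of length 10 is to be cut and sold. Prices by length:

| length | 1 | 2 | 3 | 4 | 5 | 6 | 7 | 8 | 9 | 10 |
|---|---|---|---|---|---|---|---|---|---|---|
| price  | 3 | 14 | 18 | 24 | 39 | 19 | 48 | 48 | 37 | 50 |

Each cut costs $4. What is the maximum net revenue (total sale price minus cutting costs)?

Build net[k] bottom-up: net[k] = max over allowed piece i of (p[i] + net[k−i]) − 4 per cut.
net[1] = 3
net[2] = max(3+3-4, 14+0) = 14
net[3] = max(3+14-4, 14+3-4, 18+0) = 18
net[4] = max(3+18-4, 14+14-4, 18+3-4, 24+0) = 24
net[5] = max(3+24-4, 14+18-4, 18+14-4, 24+3-4, 39+0) = 39
net[6] = max(3+39-4, 14+24-4, 18+18-4, 24+14-4, 39+3-4, 19+0) = 38
net[7] = max(3+38-4, 14+39-4, 18+24-4, …, 19+3-4, 48+0) = 49
net[8] = max(3+49-4, 14+38-4, 18+39-4, …, 48+3-4, 48+0) = 53
net[9] = max(3+53-4, 14+49-4, 18+38-4, …, 48+3-4, 37+0) = 59
net[10] = max(3+59-4, 14+53-4, 18+49-4, …, 37+3-4, 50+0) = 74
One optimal plan: pieces 5 + 5 (1 cut) → $78 − $4 = $74.

74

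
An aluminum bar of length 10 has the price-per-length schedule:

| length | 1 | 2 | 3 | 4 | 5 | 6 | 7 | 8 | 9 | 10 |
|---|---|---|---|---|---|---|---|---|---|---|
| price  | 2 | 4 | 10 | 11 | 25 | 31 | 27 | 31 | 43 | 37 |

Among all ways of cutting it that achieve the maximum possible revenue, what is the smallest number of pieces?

Consider every possible first cut. r[k] is the best of p[i]+r[k−i] over all sellable i≤k.
r[1] = 2
r[2] = max(2+2, 4+0) = 4
r[3] = max(2+4, 4+2, 10+0) = 10
r[4] = max(2+10, 4+4, 10+2, 11+0) = 12
r[5] = max(2+12, 4+10, 10+4, 11+2, 25+0) = 25
r[6] = max(2+25, 4+12, 10+10, 11+4, 25+2, 31+0) = 31
r[7] = max(2+31, 4+25, 10+12, …, 31+2, 27+0) = 33
r[8] = max(2+33, 4+31, 10+25, …, 27+2, 31+0) = 35
r[9] = max(2+35, 4+33, 10+31, …, 31+2, 43+0) = 43
r[10] = max(2+43, 4+35, 10+33, …, 43+2, 37+0) = 50
Maximum revenue is $50.
Now minimize piece count subject to staying optimal: for each k, pieces[k] = 1 + min over i with p[i]+r[k−i]=r[k] of pieces[k−i].
pieces[7] = 2
pieces[8] = 2
pieces[9] = 1
pieces[10] = 2

2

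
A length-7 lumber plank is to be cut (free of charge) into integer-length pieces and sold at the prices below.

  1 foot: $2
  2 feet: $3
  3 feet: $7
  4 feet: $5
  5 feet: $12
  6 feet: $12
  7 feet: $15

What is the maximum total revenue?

16

Consider every possible first cut. best[k] is the best of p[i]+best[k−i] over all sellable i≤k.
best[1] = 2
best[2] = max(2+2, 3+0) = 4
best[3] = max(2+4, 3+2, 7+0) = 7
best[4] = max(2+7, 3+4, 7+2, 5+0) = 9
best[5] = max(2+9, 3+7, 7+4, 5+2, 12+0) = 12
best[6] = max(2+12, 3+9, 7+7, 5+4, 12+2, 12+0) = 14
best[7] = max(2+14, 3+12, 7+9, …, 12+2, 15+0) = 16
One optimal cutting: 5 + 1 + 1 → $12 + $2 + $2 = $16.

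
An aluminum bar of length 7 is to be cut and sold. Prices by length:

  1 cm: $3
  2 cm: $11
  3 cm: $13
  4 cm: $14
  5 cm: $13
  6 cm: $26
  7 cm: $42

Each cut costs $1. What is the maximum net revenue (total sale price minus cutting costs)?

Build v[k] bottom-up: v[k] = max over allowed piece i of (p[i] + v[k−i]) − 1 per cut.
v[1] = 3
v[2] = 11
v[3] = 13  (first piece 1, then v[2]=11)
v[4] = 21  (first piece 2, then v[2]=11)
v[5] = 23  (first piece 1, then v[4]=21)
v[6] = 31  (first piece 2, then v[4]=21)
v[7] = 42
Best is to make no cuts and sell whole for $42.

42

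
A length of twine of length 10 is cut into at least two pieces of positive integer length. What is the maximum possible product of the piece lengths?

Define prod[k] = max over 1≤i<k of i · max(k−i, prod[k−i]); the inner max lets the remainder stay uncut if that's better.
prod[2] = 1·max(1,0) = 1·1 = 1
prod[3] = 1·max(2,1) = 1·2 = 2
prod[4] = 2·max(2,1) = 2·2 = 4
prod[5] = 2·max(3,2) = 2·3 = 6
prod[6] = 3·max(3,2) = 3·3 = 9
prod[7] = 2·max(5,6) = 2·6 = 12
prod[8] = 2·max(6,9) = 2·9 = 18
prod[9] = 3·max(6,9) = 3·9 = 27
prod[10] = 2·max(8,18) = 2·18 = 36
One optimal split: 3 + 3 + 2 + 2; product 3·3·2·2 = 36.

36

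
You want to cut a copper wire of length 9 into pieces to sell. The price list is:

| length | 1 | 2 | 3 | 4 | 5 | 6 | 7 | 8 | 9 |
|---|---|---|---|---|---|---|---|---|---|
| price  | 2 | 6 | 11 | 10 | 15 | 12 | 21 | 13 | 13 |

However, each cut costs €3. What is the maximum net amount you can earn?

Consider every possible first cut. net[k] is the best of p[i]+net[k−i] over all sellable i≤k, charging 3 whenever i<k.
net[1] = 2
net[2] = max(2+2-3, 6+0) = 6
net[3] = max(2+6-3, 6+2-3, 11+0) = 11
net[4] = max(2+11-3, 6+6-3, 11+2-3, 10+0) = 10
net[5] = max(2+10-3, 6+11-3, 11+6-3, 10+2-3, 15+0) = 15
net[6] = max(2+15-3, 6+10-3, 11+11-3, 10+6-3, 15+2-3, 12+0) = 19
net[7] = max(2+19-3, 6+15-3, 11+10-3, …, 12+2-3, 21+0) = 21
net[8] = max(2+21-3, 6+19-3, 11+15-3, …, 21+2-3, 13+0) = 23
net[9] = max(2+23-3, 6+21-3, 11+19-3, …, 13+2-3, 13+0) = 27
One optimal plan: pieces 3 + 3 + 3 (2 cuts) → €33 − €6 = €27.

27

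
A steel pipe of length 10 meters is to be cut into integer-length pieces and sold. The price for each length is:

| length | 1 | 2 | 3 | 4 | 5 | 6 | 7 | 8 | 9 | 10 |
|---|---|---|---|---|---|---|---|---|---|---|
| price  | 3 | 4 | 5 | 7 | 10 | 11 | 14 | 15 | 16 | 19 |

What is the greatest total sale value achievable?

30

Let r[k] be the best obtainable value from length k. For each k, try every first piece i and keep the best of price[i] + r[k−i].
r[1] = 3
r[2] = 6  (first piece 1, then r[1]=3)
r[3] = 9  (first piece 1, then r[2]=6)
r[4] = 12  (first piece 1, then r[3]=9)
r[5] = 15  (first piece 1, then r[4]=12)
r[6] = 18  (first piece 1, then r[5]=15)
r[7] = 21  (first piece 1, then r[6]=18)
r[8] = 24  (first piece 1, then r[7]=21)
r[9] = 27  (first piece 1, then r[8]=24)
r[10] = 30  (first piece 1, then r[9]=27)
One optimal cutting: 1 + 1 + 1 + 1 + 1 + 1 + 1 + 1 + 1 + 1 → $3 + $3 + $3 + $3 + $3 + $3 + $3 + $3 + $3 + $3 = $30.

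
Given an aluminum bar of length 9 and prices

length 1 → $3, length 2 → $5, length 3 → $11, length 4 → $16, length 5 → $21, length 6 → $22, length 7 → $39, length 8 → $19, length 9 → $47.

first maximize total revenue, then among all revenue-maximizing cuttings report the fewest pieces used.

1

Consider every possible first cut. r[k] is the best of p[i]+r[k−i] over all sellable i≤k.
r[1] = 3
r[2] = 6  (first piece 1, then r[1]=3)
r[3] = 11
r[4] = 16
r[5] = 21
r[6] = 24  (first piece 1, then r[5]=21)
r[7] = 39
r[8] = 42  (first piece 1, then r[7]=39)
r[9] = 47
Maximum revenue is $47.
Now minimize piece count subject to staying optimal: for each k, pieces[k] = 1 + min over i with p[i]+r[k−i]=r[k] of pieces[k−i].
pieces[6] = 2
pieces[7] = 1
pieces[8] = 2
pieces[9] = 1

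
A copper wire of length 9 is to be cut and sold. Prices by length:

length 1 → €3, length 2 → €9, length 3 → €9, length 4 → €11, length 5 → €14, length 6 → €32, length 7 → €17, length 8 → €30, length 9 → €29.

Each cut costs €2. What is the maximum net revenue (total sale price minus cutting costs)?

40

Build net[k] bottom-up: net[k] = max over allowed piece i of (p[i] + net[k−i]) − 2 per cut.
net[1] = 3
net[2] = 9
net[3] = 10  (first piece 1, then net[2]=9)
net[4] = 16  (first piece 2, then net[2]=9)
net[5] = 17  (first piece 1, then net[4]=16)
net[6] = 32
net[7] = 33  (first piece 1, then net[6]=32)
net[8] = 39  (first piece 2, then net[6]=32)
net[9] = 40  (first piece 1, then net[8]=39)
One optimal plan: pieces 6 + 2 + 1 (2 cuts) → €44 − €4 = €40.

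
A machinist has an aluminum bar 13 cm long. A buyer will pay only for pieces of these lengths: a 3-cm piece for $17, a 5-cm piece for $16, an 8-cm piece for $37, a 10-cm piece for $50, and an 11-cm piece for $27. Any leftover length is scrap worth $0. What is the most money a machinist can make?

Build best[k] bottom-up: best[k] = max over allowed piece i of (p[i] + best[k−i]).
best[1] = 0
best[2] = 0
best[3] = 17
best[4] = 17
best[5] = max(17+0, 16+0) = 17
best[6] = max(17+17, 16+0) = 34
best[7] = max(17+17, 16+0) = 34
best[8] = max(17+17, 16+17, 37+0) = 37
best[9] = max(17+34, 16+17, 37+0) = 51
best[10] = max(17+34, 16+17, 37+0, 50+0) = 51
best[11] = max(17+37, 16+34, 37+17, 50+0, 27+0) = 54
best[12] = max(17+51, 16+34, 37+17, 50+0, 27+0) = 68
best[13] = max(17+51, 16+37, 37+17, 50+17, 27+0) = 68
One optimal cutting: pieces 3 + 3 + 3 + 3 with 1 cm of scrap → $68.

68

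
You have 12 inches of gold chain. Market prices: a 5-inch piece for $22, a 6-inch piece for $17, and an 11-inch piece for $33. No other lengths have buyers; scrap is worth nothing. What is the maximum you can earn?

44

Consider every possible first cut. best[k] is the best of p[i]+best[k−i] over all sellable i≤k.
best[1] = 0
best[2] = 0
best[3] = 0
best[4] = 0
best[5] = 22
best[6] = max(22+0, 17+0) = 22
best[7] = max(22+0, 17+0) = 22
best[8] = max(22+0, 17+0) = 22
best[9] = max(22+0, 17+0) = 22
best[10] = max(22+22, 17+0) = 44
best[11] = max(22+22, 17+22, 33+0) = 44
best[12] = max(22+22, 17+22, 33+0) = 44
One optimal cutting: pieces 5 + 5 with 2 inches of scrap → $44.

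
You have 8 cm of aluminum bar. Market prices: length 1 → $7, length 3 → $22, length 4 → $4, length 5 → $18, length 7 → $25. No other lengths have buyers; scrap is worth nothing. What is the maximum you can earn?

Consider every possible first cut. best[k] is the best of p[i]+best[k−i] over all sellable i≤k.
best[1] = 7
best[2] = 14  (first piece 1, then best[1]=7)
best[3] = max(7+14, 22+0) = 22
best[4] = max(7+22, 22+7, 4+0) = 29
best[5] = max(7+29, 22+14, 4+7, 18+0) = 36
best[6] = max(7+36, 22+22, 4+14, 18+7) = 44
best[7] = max(7+44, 22+29, 4+22, 18+14, 25+0) = 51
best[8] = max(7+51, 22+36, 4+29, 18+22, 25+7) = 58
One optimal cutting: 3 + 3 + 1 + 1 → $58.

58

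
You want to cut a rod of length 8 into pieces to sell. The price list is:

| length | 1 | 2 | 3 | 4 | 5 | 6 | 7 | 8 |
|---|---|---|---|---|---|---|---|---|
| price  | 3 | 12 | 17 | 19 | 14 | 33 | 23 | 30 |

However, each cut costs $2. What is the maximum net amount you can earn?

43

Consider every possible first cut. net[k] is the best of p[i]+net[k−i] over all sellable i≤k, charging 2 whenever i<k.
net[1] = 3
net[2] = max(3+3-2, 12+0) = 12
net[3] = max(3+12-2, 12+3-2, 17+0) = 17
net[4] = max(3+17-2, 12+12-2, 17+3-2, 19+0) = 22
net[5] = max(3+22-2, 12+17-2, 17+12-2, 19+3-2, 14+0) = 27
net[6] = max(3+27-2, 12+22-2, 17+17-2, 19+12-2, 14+3-2, 33+0) = 33
net[7] = max(3+33-2, 12+27-2, 17+22-2, …, 33+3-2, 23+0) = 37
net[8] = max(3+37-2, 12+33-2, 17+27-2, …, 23+3-2, 30+0) = 43
One optimal plan: pieces 6 + 2 (1 cut) → $45 − $2 = $43.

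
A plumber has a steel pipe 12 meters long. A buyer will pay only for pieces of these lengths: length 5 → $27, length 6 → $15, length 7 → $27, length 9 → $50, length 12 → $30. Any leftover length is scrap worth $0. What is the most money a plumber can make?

54

Consider every possible first cut. f[k] is the best of p[i]+f[k−i] over all sellable i≤k.
f[1] = 0
f[2] = 0
f[3] = 0
f[4] = 0
f[5] = 27
f[6] = max(27+0, 15+0) = 27
f[7] = max(27+0, 15+0, 27+0) = 27
f[8] = max(27+0, 15+0, 27+0) = 27
f[9] = max(27+0, 15+0, 27+0, 50+0) = 50
f[10] = max(27+27, 15+0, 27+0, 50+0) = 54
f[11] = max(27+27, 15+27, 27+0, 50+0) = 54
f[12] = max(27+27, 15+27, 27+27, 50+0, 30+0) = 54
One optimal cutting: pieces 5 + 5 with 2 meters of scrap → $54.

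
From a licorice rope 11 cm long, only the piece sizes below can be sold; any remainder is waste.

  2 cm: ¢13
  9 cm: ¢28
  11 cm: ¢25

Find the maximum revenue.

Let best[k] be the best obtainable value from length k. For each k, try every first piece i and keep the best of price[i] + best[k−i].
best[1] = 0
best[2] = 13
best[3] = 13
best[4] = 26  (first piece 2, then best[2]=13)
best[5] = 26
best[6] = 39  (first piece 2, then best[4]=26)
best[7] = 39
best[8] = 52  (first piece 2, then best[6]=39)
best[9] = 52
best[10] = 65  (first piece 2, then best[8]=52)
best[11] = 65
One optimal cutting: pieces 2 + 2 + 2 + 2 + 2 with 1 cm of scrap → ¢65.

65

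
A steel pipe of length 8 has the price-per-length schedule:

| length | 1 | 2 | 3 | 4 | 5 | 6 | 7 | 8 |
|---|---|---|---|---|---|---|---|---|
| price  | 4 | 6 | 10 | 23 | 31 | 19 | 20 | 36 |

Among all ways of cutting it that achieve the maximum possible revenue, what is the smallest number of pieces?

2

Build r[k] bottom-up: r[k] = max over allowed piece i of (p[i] + r[k−i]).
r[1] = 4
r[2] = max(4+4, 6+0) = 8
r[3] = max(4+8, 6+4, 10+0) = 12
r[4] = max(4+12, 6+8, 10+4, 23+0) = 23
r[5] = max(4+23, 6+12, 10+8, 23+4, 31+0) = 31
r[6] = max(4+31, 6+23, 10+12, 23+8, 31+4, 19+0) = 35
r[7] = max(4+35, 6+31, 10+23, …, 19+4, 20+0) = 39
r[8] = max(4+39, 6+35, 10+31, …, 20+4, 36+0) = 46
Maximum revenue is $46.
Now minimize piece count subject to staying optimal: for each k, pieces[k] = 1 + min over i with p[i]+r[k−i]=r[k] of pieces[k−i].
pieces[5] = 1
pieces[6] = 2
pieces[7] = 3
pieces[8] = 2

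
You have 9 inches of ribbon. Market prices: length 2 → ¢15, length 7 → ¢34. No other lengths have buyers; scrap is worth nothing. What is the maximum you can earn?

60

Consider every possible first cut. best[k] is the best of p[i]+best[k−i] over all sellable i≤k.
best[1] = 0
best[2] = 15
best[3] = 15
best[4] = 30  (first piece 2, then best[2]=15)
best[5] = 30
best[6] = 45  (first piece 2, then best[4]=30)
best[7] = 45
best[8] = 60  (first piece 2, then best[6]=45)
best[9] = 60
One optimal cutting: pieces 2 + 2 + 2 + 2 with 1 inch of scrap → ¢60.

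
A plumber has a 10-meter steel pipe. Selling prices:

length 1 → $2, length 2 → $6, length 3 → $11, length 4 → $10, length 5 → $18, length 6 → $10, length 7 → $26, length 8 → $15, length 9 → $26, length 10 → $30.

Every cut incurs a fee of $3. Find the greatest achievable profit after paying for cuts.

34

Consider every possible first cut. net[k] is the best of p[i]+net[k−i] over all sellable i≤k, charging 3 whenever i<k.
net[1] = 2
net[2] = 6
net[3] = 11
net[4] = 10  (first piece 1, then net[3]=11)
net[5] = 18
net[6] = 19  (first piece 3, then net[3]=11)
net[7] = 26
net[8] = 26  (first piece 3, then net[5]=18)
net[9] = 29  (first piece 2, then net[7]=26)
net[10] = 34  (first piece 3, then net[7]=26)
One optimal plan: pieces 7 + 3 (1 cut) → $37 − $3 = $34.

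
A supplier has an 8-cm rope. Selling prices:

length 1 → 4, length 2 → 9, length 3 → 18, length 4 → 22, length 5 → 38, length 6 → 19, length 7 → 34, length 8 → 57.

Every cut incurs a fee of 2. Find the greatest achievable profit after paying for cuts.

57

Consider every possible first cut. net[k] is the best of p[i]+net[k−i] over all sellable i≤k, charging 2 whenever i<k.
net[1] = 4
net[2] = 9
net[3] = 18
net[4] = 22
net[5] = 38
net[6] = 40  (first piece 1, then net[5]=38)
net[7] = 45  (first piece 2, then net[5]=38)
net[8] = 57
Best is to make no cuts and sell whole for 57.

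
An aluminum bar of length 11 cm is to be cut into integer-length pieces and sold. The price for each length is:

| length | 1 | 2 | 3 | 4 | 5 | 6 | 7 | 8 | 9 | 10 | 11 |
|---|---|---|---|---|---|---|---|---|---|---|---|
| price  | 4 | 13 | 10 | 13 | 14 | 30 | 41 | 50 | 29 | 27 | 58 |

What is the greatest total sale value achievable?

Build best[k] bottom-up: best[k] = max over allowed piece i of (p[i] + best[k−i]).
best[1] = 4
best[2] = 13
best[3] = 17  (first piece 1, then best[2]=13)
best[4] = 26  (first piece 2, then best[2]=13)
best[5] = 30  (first piece 1, then best[4]=26)
best[6] = 39  (first piece 2, then best[4]=26)
best[7] = 43  (first piece 1, then best[6]=39)
best[8] = 52  (first piece 2, then best[6]=39)
best[9] = 56  (first piece 1, then best[8]=52)
best[10] = 65  (first piece 2, then best[8]=52)
best[11] = 69  (first piece 1, then best[10]=65)
One optimal cutting: 2 + 2 + 2 + 2 + 2 + 1 → $13 + $13 + $13 + $13 + $13 + $4 = $69.

69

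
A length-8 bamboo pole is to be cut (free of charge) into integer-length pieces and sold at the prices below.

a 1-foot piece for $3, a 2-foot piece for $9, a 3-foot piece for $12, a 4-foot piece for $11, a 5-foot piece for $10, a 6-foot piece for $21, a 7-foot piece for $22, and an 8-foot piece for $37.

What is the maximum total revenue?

37

Consider every possible first cut. r[k] is the best of p[i]+r[k−i] over all sellable i≤k.
r[1] = 3
r[2] = 9
r[3] = 12  (first piece 1, then r[2]=9)
r[4] = 18  (first piece 2, then r[2]=9)
r[5] = 21  (first piece 1, then r[4]=18)
r[6] = 27  (first piece 2, then r[4]=18)
r[7] = 30  (first piece 1, then r[6]=27)
r[8] = 37
Best is to sell the whole 8-foot piece uncut for $37.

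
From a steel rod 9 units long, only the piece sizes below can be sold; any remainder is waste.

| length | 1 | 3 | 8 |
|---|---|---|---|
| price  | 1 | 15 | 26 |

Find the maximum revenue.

45

Build f[k] bottom-up: f[k] = max over allowed piece i of (p[i] + f[k−i]).
f[1] = 1
f[2] = 2  (first piece 1, then f[1]=1)
f[3] = 15
f[4] = 16  (first piece 1, then f[3]=15)
f[5] = 17  (first piece 1, then f[4]=16)
f[6] = 30  (first piece 3, then f[3]=15)
f[7] = 31  (first piece 1, then f[6]=30)
f[8] = 32  (first piece 1, then f[7]=31)
f[9] = 45  (first piece 3, then f[6]=30)
One optimal cutting: 3 + 3 + 3 → $45.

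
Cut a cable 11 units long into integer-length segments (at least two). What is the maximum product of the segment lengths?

54

Let P[k] be the best product for length k (with at least one cut). For each first piece i, the rest contributes max(k−i, P[k−i]).
Small cases: P[2]=1, P[3]=2, P[4]=4.
P[5] = max(1×4, 2×3, 3×2, 4×1) = 6
P[6] = max(1×6, 2×4, 3×3, 4×2, 5×1) = 9
P[7] = max(1×9, 2×6, 3×4, 4×3, 5×2, 6×1) = 12
P[8] = max(1×12, 2×9, 3×6, …, 6×2, 7×1) = 18
P[9] = max(1×18, 2×12, 3×9, …, 7×2, 8×1) = 27
P[10] = max(1×27, 2×18, 3×12, …, 8×2, 9×1) = 36
P[11] = max(1×36, 2×27, 3×18, …, 9×2, 10×1) = 54
One optimal split: 3 + 3 + 3 + 2; product 3×3×3×2 = 54.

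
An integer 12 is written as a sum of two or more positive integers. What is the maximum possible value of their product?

Fill P[k] for k=2..12: at each k try every first piece i and multiply by the better of (k−i) uncut or P[k−i].
P[2] = 1·max(1,0) = 1·1 = 1
P[3] = 1·max(2,1) = 1·2 = 2
P[4] = 2·max(2,1) = 2·2 = 4
P[5] = 2·max(3,2) = 2·3 = 6
P[6] = 3·max(3,2) = 3·3 = 9
P[7] = 2·max(5,6) = 2·6 = 12
P[8] = 2·max(6,9) = 2·9 = 18
P[9] = 3·max(6,9) = 3·9 = 27
P[10] = 2·max(8,18) = 2·18 = 36
P[11] = 2·max(9,27) = 2·27 = 54
P[12] = 3·max(9,27) = 3·27 = 81
One optimal split: 3 + 3 + 3 + 3; product 3·3·3·3 = 81.

81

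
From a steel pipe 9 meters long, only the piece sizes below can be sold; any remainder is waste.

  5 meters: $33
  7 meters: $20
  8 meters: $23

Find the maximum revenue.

33

Consider every possible first cut. best[k] is the best of p[i]+best[k−i] over all sellable i≤k.
best[1] = 0
best[2] = 0
best[3] = 0
best[4] = 0
best[5] = 33
best[6] = 33
best[7] = 33
best[8] = 33
best[9] = 33
One optimal cutting: pieces 5 with 4 meters of scrap → $33.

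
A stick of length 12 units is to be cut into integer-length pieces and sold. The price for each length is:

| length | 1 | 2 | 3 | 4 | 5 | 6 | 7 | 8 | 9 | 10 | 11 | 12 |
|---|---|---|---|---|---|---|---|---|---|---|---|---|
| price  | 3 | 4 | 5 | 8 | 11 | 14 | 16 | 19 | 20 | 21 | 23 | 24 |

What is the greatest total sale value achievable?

Build r[k] bottom-up: r[k] = max over allowed piece i of (p[i] + r[k−i]).
r[1] = 3
r[2] = max(3+3, 4+0) = 6
r[3] = max(3+6, 4+3, 5+0) = 9
r[4] = max(3+9, 4+6, 5+3, 8+0) = 12
r[5] = max(3+12, 4+9, 5+6, 8+3, 11+0) = 15
r[6] = max(3+15, 4+12, 5+9, 8+6, 11+3, 14+0) = 18
r[7] = max(3+18, 4+15, 5+12, …, 14+3, 16+0) = 21
r[8] = max(3+21, 4+18, 5+15, …, 16+3, 19+0) = 24
r[9] = max(3+24, 4+21, 5+18, …, 19+3, 20+0) = 27
r[10] = max(3+27, 4+24, 5+21, …, 20+3, 21+0) = 30
r[11] = max(3+30, 4+27, 5+24, …, 21+3, 23+0) = 33
r[12] = max(3+33, 4+30, 5+27, …, 23+3, 24+0) = 36
One optimal cutting: 1 + 1 + 1 + 1 + 1 + 1 + 1 + 1 + 1 + 1 + 1 + 1 → 3 + 3 + 3 + 3 + 3 + 3 + 3 + 3 + 3 + 3 + 3 + 3 = 36.

36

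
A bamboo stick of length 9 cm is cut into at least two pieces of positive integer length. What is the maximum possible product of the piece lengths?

Define f[k] = max over 1≤i<k of i · max(k−i, f[k−i]); the inner max lets the remainder stay uncut if that's better.
f[2] = 1·max(1,0) = 1·1 = 1
f[3] = 1·max(2,1) = 1·2 = 2
f[4] = 2·max(2,1) = 2·2 = 4
f[5] = 2·max(3,2) = 2·3 = 6
f[6] = 3·max(3,2) = 3·3 = 9
f[7] = 2·max(5,6) = 2·6 = 12
f[8] = 2·max(6,9) = 2·9 = 18
f[9] = 3·max(6,9) = 3·9 = 27
One optimal split: 3 + 3 + 3; product 3·3·3 = 27.

27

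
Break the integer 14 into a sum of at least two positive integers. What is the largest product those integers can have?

162

Let prod[k] be the best product for length k (with at least one cut). For each first piece i, the rest contributes max(k−i, prod[k−i]).
prod[2] = 1×max(1,0) = 1×1 = 1
prod[3] = max(1×2, 2×1) = 2
prod[4] = max(1×3, 2×2, 3×1) = 4
prod[5] = max(1×4, 2×3, 3×2, 4×1) = 6
prod[6] = max(1×6, 2×4, 3×3, 4×2, 5×1) = 9
prod[7] = max(1×9, 2×6, 3×4, 4×3, 5×2, 6×1) = 12
prod[8] = max(1×12, 2×9, 3×6, …, 6×2, 7×1) = 18
prod[9] = max(1×18, 2×12, 3×9, …, 7×2, 8×1) = 27
prod[10] = max(1×27, 2×18, 3×12, …, 8×2, 9×1) = 36
prod[11] = max(1×36, 2×27, 3×18, …, 9×2, 10×1) = 54
prod[12] = max(1×54, 2×36, 3×27, …, 10×2, 11×1) = 81
prod[13] = max(1×81, 2×54, 3×36, …, 11×2, 12×1) = 108
prod[14] = max(1×108, 2×81, 3×54, …, 12×2, 13×1) = 162
One optimal split: 3 + 3 + 3 + 3 + 2; product 3×3×3×3×2 = 162.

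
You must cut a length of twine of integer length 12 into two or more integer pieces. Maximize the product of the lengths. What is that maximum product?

81

Define m[k] = max over 1≤i<k of i · max(k−i, m[k−i]); the inner max lets the remainder stay uncut if that's better.
m[2] = 1*max(1,0) = 1*1 = 1
m[3] = max(1*2, 2*1) = 2
m[4] = max(1*3, 2*2, 3*1) = 4
m[5] = max(1*4, 2*3, 3*2, 4*1) = 6
m[6] = max(1*6, 2*4, 3*3, 4*2, 5*1) = 9
m[7] = max(1*9, 2*6, 3*4, 4*3, 5*2, 6*1) = 12
m[8] = max(1*12, 2*9, 3*6, …, 6*2, 7*1) = 18
m[9] = max(1*18, 2*12, 3*9, …, 7*2, 8*1) = 27
m[10] = max(1*27, 2*18, 3*12, …, 8*2, 9*1) = 36
m[11] = max(1*36, 2*27, 3*18, …, 9*2, 10*1) = 54
m[12] = max(1*54, 2*36, 3*27, …, 10*2, 11*1) = 81
One optimal split: 3 + 3 + 3 + 3; product 3*3*3*3 = 81.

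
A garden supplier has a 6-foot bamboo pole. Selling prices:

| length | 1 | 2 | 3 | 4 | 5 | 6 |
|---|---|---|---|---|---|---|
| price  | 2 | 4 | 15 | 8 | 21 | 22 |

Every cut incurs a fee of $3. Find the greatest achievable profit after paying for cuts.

27

Consider every possible first cut. net[k] is the best of p[i]+net[k−i] over all sellable i≤k, charging 3 whenever i<k.
net[1] = 2
net[2] = 4
net[3] = 15
net[4] = 14  (first piece 1, then net[3]=15)
net[5] = 21
net[6] = 27  (first piece 3, then net[3]=15)
One optimal plan: pieces 3 + 3 (1 cut) → $30 − $3 = $27.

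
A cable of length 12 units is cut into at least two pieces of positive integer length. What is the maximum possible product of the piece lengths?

Let P[k] be the best product for length k (with at least one cut). For each first piece i, the rest contributes max(k−i, P[k−i]).
P[2] = 1*max(1,0) = 1*1 = 1
P[3] = 1*max(2,1) = 1*2 = 2
P[4] = 2*max(2,1) = 2*2 = 4
P[5] = 2*max(3,2) = 2*3 = 6
P[6] = 3*max(3,2) = 3*3 = 9
P[7] = 2*max(5,6) = 2*6 = 12
P[8] = 2*max(6,9) = 2*9 = 18
P[9] = 3*max(6,9) = 3*9 = 27
P[10] = 2*max(8,18) = 2*18 = 36
P[11] = 2*max(9,27) = 2*27 = 54
P[12] = 3*max(9,27) = 3*27 = 81
One optimal split: 3 + 3 + 3 + 3; product 3*3*3*3 = 81.

81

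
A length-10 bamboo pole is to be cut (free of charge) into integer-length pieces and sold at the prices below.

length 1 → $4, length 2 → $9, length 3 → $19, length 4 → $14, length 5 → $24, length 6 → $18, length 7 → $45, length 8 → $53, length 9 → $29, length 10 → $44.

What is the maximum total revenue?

64

Consider every possible first cut. best[k] is the best of p[i]+best[k−i] over all sellable i≤k.
best[1] = 4
best[2] = max(4+4, 9+0) = 9
best[3] = max(4+9, 9+4, 19+0) = 19
best[4] = max(4+19, 9+9, 19+4, 14+0) = 23
best[5] = max(4+23, 9+19, 19+9, 14+4, 24+0) = 28
best[6] = max(4+28, 9+23, 19+19, 14+9, 24+4, 18+0) = 38
best[7] = max(4+38, 9+28, 19+23, …, 18+4, 45+0) = 45
best[8] = max(4+45, 9+38, 19+28, …, 45+4, 53+0) = 53
best[9] = max(4+53, 9+45, 19+38, …, 53+4, 29+0) = 57
best[10] = max(4+57, 9+53, 19+45, …, 29+4, 44+0) = 64
One optimal cutting: 7 + 3 → $45 + $19 = $64.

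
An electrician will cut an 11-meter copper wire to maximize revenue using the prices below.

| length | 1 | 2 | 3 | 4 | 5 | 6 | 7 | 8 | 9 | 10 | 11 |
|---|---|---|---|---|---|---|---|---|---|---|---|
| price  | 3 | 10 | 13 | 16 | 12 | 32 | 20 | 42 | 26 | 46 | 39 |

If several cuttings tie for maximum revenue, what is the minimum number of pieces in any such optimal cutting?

2

Consider every possible first cut. r[k] is the best of p[i]+r[k−i] over all sellable i≤k.
r[1] = 3
r[2] = max(3+3, 10+0) = 10
r[3] = max(3+10, 10+3, 13+0) = 13
r[4] = max(3+13, 10+10, 13+3, 16+0) = 20
r[5] = max(3+20, 10+13, 13+10, 16+3, 12+0) = 23
r[6] = max(3+23, 10+20, 13+13, 16+10, 12+3, 32+0) = 32
r[7] = max(3+32, 10+23, 13+20, …, 32+3, 20+0) = 35
r[8] = max(3+35, 10+32, 13+23, …, 20+3, 42+0) = 42
r[9] = max(3+42, 10+35, 13+32, …, 42+3, 26+0) = 45
r[10] = max(3+45, 10+42, 13+35, …, 26+3, 46+0) = 52
r[11] = max(3+52, 10+45, 13+42, …, 46+3, 39+0) = 55
Maximum revenue is €55.
Now minimize piece count subject to staying optimal: for each k, pieces[k] = 1 + min over i with p[i]+r[k−i]=r[k] of pieces[k−i].
pieces[8] = 1
pieces[9] = 2
pieces[10] = 2
pieces[11] = 2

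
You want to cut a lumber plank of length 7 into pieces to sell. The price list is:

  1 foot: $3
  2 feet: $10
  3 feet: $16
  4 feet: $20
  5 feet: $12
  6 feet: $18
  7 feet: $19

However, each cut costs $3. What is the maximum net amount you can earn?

33

Consider every possible first cut. v[k] is the best of p[i]+v[k−i] over all sellable i≤k, charging 3 whenever i<k.
v[1] = 3
v[2] = 10
v[3] = 16
v[4] = 20
v[5] = 23  (first piece 2, then v[3]=16)
v[6] = 29  (first piece 3, then v[3]=16)
v[7] = 33  (first piece 3, then v[4]=20)
One optimal plan: pieces 4 + 3 (1 cut) → $36 − $3 = $33.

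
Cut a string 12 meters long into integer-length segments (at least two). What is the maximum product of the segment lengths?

81

Let P[k] be the best product for length k (with at least one cut). For each first piece i, the rest contributes max(k−i, P[k−i]).
Small cases: P[2]=1, P[3]=2, P[4]=4, P[5]=6.
P[6] = 3×max(3,2) = 3×3 = 9
P[7] = 2×max(5,6) = 2×6 = 12
P[8] = 2×max(6,9) = 2×9 = 18
P[9] = 3×max(6,9) = 3×9 = 27
P[10] = 2×max(8,18) = 2×18 = 36
P[11] = 2×max(9,27) = 2×27 = 54
P[12] = 3×max(9,27) = 3×27 = 81
One optimal split: 3 + 3 + 3 + 3; product 3×3×3×3 = 81.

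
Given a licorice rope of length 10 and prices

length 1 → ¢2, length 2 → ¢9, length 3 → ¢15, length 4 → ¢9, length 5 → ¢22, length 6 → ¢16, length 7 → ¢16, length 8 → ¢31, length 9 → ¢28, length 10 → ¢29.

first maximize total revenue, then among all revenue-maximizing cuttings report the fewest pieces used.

Consider every possible first cut. r[k] is the best of p[i]+r[k−i] over all sellable i≤k.
r[1] = 2
r[2] = 9
r[3] = 15
r[4] = 18  (first piece 2, then r[2]=9)
r[5] = 24  (first piece 2, then r[3]=15)
r[6] = 30  (first piece 3, then r[3]=15)
r[7] = 33  (first piece 2, then r[5]=24)
r[8] = 39  (first piece 2, then r[6]=30)
r[9] = 45  (first piece 3, then r[6]=30)
r[10] = 48  (first piece 2, then r[8]=39)
Maximum revenue is ¢48.
Now minimize piece count subject to staying optimal: for each k, pieces[k] = 1 + min over i with p[i]+r[k−i]=r[k] of pieces[k−i].
pieces[7] = 3
pieces[8] = 3
pieces[9] = 3
pieces[10] = 4

4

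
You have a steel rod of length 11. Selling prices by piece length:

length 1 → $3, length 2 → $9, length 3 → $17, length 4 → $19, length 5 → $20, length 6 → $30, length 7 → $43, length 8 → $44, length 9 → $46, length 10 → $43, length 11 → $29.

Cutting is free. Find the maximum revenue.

63

Let r[k] be the best obtainable value from length k. For each k, try every first piece i and keep the best of price[i] + r[k−i].
r[1] = 3
r[2] = max(3+3, 9+0) = 9
r[3] = max(3+9, 9+3, 17+0) = 17
r[4] = max(3+17, 9+9, 17+3, 19+0) = 20
r[5] = max(3+20, 9+17, 17+9, 19+3, 20+0) = 26
r[6] = max(3+26, 9+20, 17+17, 19+9, 20+3, 30+0) = 34
r[7] = max(3+34, 9+26, 17+20, …, 30+3, 43+0) = 43
r[8] = max(3+43, 9+34, 17+26, …, 43+3, 44+0) = 46
r[9] = max(3+46, 9+43, 17+34, …, 44+3, 46+0) = 52
r[10] = max(3+52, 9+46, 17+43, …, 46+3, 43+0) = 60
r[11] = max(3+60, 9+52, 17+46, …, 43+3, 29+0) = 63
One optimal cutting: 7 + 3 + 1 → $43 + $17 + $3 = $63.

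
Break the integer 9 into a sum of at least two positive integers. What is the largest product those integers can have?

27

Fill f[k] for k=2..9: at each k try every first piece i and multiply by the better of (k−i) uncut or f[k−i].
f[2] = 1×max(1,0) = 1×1 = 1
f[3] = 1×max(2,1) = 1×2 = 2
f[4] = 2×max(2,1) = 2×2 = 4
f[5] = 2×max(3,2) = 2×3 = 6
f[6] = 3×max(3,2) = 3×3 = 9
f[7] = 2×max(5,6) = 2×6 = 12
f[8] = 2×max(6,9) = 2×9 = 18
f[9] = 3×max(6,9) = 3×9 = 27
One optimal split: 3 + 3 + 3; product 3×3×3 = 27.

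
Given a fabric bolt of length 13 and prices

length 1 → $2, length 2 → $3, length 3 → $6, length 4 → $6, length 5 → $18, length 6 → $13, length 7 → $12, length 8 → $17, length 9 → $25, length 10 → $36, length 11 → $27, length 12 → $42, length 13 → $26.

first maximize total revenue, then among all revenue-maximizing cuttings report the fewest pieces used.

Let r[k] be the best obtainable value from length k. For each k, try every first piece i and keep the best of price[i] + r[k−i].
r[1] = 2
r[2] = max(2+2, 3+0) = 4
r[3] = max(2+4, 3+2, 6+0) = 6
r[4] = max(2+6, 3+4, 6+2, 6+0) = 8
r[5] = max(2+8, 3+6, 6+4, 6+2, 18+0) = 18
r[6] = max(2+18, 3+8, 6+6, 6+4, 18+2, 13+0) = 20
r[7] = max(2+20, 3+18, 6+8, …, 13+2, 12+0) = 22
r[8] = max(2+22, 3+20, 6+18, …, 12+2, 17+0) = 24
r[9] = max(2+24, 3+22, 6+20, …, 17+2, 25+0) = 26
r[10] = max(2+26, 3+24, 6+22, …, 25+2, 36+0) = 36
r[11] = max(2+36, 3+26, 6+24, …, 36+2, 27+0) = 38
r[12] = max(2+38, 3+36, 6+26, …, 27+2, 42+0) = 42
r[13] = max(2+42, 3+38, 6+36, …, 42+2, 26+0) = 44
Maximum revenue is $44.
Now minimize piece count subject to staying optimal: for each k, pieces[k] = 1 + min over i with p[i]+r[k−i]=r[k] of pieces[k−i].
pieces[10] = 1
pieces[11] = 2
pieces[12] = 1
pieces[13] = 2

2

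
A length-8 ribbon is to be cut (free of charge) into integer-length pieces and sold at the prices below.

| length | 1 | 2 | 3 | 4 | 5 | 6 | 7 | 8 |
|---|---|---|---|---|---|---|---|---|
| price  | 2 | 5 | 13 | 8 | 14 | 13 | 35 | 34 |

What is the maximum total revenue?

Let R[k] be the best obtainable value from length k. For each k, try every first piece i and keep the best of price[i] + R[k−i].
R[1] = 2
R[2] = 5
R[3] = 13
R[4] = 15  (first piece 1, then R[3]=13)
R[5] = 18  (first piece 2, then R[3]=13)
R[6] = 26  (first piece 3, then R[3]=13)
R[7] = 35
R[8] = 37  (first piece 1, then R[7]=35)
One optimal cutting: 7 + 1 → ¢35 + ¢2 = ¢37.

37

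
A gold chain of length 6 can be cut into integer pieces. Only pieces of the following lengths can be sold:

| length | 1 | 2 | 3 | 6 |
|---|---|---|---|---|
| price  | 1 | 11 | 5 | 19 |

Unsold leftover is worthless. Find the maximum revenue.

33

Build r[k] bottom-up: r[k] = max over allowed piece i of (p[i] + r[k−i]).
r[1] = 1
r[2] = 11
r[3] = 12  (first piece 1, then r[2]=11)
r[4] = 22  (first piece 2, then r[2]=11)
r[5] = 23  (first piece 1, then r[4]=22)
r[6] = 33  (first piece 2, then r[4]=22)
One optimal cutting: 2 + 2 + 2 → $33.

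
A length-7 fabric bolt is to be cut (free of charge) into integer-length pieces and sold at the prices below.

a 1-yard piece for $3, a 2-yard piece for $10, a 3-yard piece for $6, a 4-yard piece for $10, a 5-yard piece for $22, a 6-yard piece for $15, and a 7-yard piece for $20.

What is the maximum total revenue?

Build r[k] bottom-up: r[k] = max over allowed piece i of (p[i] + r[k−i]).
r[1] = 3
r[2] = max(3+3, 10+0) = 10
r[3] = max(3+10, 10+3, 6+0) = 13
r[4] = max(3+13, 10+10, 6+3, 10+0) = 20
r[5] = max(3+20, 10+13, 6+10, 10+3, 22+0) = 23
r[6] = max(3+23, 10+20, 6+13, 10+10, 22+3, 15+0) = 30
r[7] = max(3+30, 10+23, 6+20, …, 15+3, 20+0) = 33
One optimal cutting: 2 + 2 + 2 + 1 → $10 + $10 + $10 + $3 = $33.

33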